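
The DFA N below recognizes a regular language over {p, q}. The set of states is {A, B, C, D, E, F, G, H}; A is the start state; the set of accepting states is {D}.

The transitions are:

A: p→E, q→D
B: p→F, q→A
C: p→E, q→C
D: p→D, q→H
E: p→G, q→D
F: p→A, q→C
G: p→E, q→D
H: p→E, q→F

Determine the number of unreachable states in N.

BFS from A reaches {A, C, D, E, F, G, H}; the 1 state(s) B are never visited.

1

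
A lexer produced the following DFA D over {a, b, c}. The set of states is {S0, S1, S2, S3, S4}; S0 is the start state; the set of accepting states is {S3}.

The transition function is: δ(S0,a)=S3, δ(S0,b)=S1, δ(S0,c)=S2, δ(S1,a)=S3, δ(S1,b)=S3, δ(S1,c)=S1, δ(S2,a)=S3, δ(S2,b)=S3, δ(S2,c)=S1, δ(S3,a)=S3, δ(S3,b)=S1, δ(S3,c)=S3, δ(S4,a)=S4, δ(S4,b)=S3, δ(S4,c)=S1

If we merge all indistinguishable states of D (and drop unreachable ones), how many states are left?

First remove the unreachable states {S4}; 4 states remain.
Start with accepting vs non-accepting: {S3} | {S0,S1,S2}.
On input b, block {S0,S1,S2} splits into {S1,S2} and {S0}.
Stable partition: {S3} | {S1,S2} | {S0} — 3 equivalence classes.

3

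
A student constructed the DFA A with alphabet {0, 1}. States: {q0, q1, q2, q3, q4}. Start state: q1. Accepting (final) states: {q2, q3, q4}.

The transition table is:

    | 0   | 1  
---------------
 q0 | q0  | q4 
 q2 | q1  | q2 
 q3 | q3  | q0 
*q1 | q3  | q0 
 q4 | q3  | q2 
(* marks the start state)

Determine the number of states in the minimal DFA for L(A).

Start with accepting vs non-accepting: {q2,q3,q4} | {q0,q1}.
Refine {q2,q3,q4} on symbol 0: members go to different blocks, giving {q3,q4} and {q2}.
Refine {q3,q4} on symbol 1: members go to different blocks, giving {q3} and {q4}.
On input 0, block {q0,q1} splits into {q0} and {q1}.
No further refinement is possible. Final partition (5 blocks): {q3} | {q0} | {q2} | {q4} | {q1}.

5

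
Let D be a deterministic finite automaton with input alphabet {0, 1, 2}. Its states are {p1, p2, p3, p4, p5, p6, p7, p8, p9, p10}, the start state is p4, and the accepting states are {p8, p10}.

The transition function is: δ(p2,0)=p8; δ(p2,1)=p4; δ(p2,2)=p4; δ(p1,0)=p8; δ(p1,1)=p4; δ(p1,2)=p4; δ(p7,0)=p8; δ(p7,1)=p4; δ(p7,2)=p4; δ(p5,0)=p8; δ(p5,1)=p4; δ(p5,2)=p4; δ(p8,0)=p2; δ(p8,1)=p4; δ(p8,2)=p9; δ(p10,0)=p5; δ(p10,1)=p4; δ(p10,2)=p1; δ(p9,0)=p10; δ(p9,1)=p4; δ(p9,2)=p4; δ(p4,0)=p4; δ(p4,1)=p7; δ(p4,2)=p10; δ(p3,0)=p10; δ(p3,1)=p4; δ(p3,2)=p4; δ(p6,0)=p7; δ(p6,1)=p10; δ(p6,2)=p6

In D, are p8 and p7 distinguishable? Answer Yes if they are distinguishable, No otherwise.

Yes

Reachable states from the start: {p1,p2,p4,p5,p7,p8,p9,p10}. Unreachable: {p3,p6} — drop them.
Initial partition by acceptance: {p8,p10} | {p1,p2,p4,p5,p7,p9}.
On input 0, block {p1,p2,p4,p5,p7,p9} splits into {p1,p2,p5,p7,p9} and {p4}.
Stable partition: {p8,p10} | {p1,p2,p5,p7,p9} | {p4} — 3 equivalence classes.
p8 and p7 end up in different blocks, so they are distinguishable. For instance, the string 'ε' is accepted from only p8.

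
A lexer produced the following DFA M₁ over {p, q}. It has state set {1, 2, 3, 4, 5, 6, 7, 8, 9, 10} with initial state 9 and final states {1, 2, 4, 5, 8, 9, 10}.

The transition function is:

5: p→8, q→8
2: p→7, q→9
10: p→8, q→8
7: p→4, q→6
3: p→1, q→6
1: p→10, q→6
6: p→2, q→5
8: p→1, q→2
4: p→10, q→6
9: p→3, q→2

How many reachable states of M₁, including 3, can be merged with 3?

Initial partition by acceptance: {1,2,4,5,8,9,10} | {3,6,7}.
Split {1,2,4,5,8,9,10} by δ(·,p) → {1,4,5,8,10} and {2,9}.
Split {1,4,5,8,10} by δ(·,q) → {1,4} and {5,10} and {8}.
Refine {3,6,7} on symbol p: members go to different blocks, giving {3,7} and {6}.
No further refinement is possible. Final partition (6 blocks): {1,4} | {3,7} | {2,9} | {5,10} | {8} | {6}.
The equivalence class containing 3 is {3,7}, of size 2.

2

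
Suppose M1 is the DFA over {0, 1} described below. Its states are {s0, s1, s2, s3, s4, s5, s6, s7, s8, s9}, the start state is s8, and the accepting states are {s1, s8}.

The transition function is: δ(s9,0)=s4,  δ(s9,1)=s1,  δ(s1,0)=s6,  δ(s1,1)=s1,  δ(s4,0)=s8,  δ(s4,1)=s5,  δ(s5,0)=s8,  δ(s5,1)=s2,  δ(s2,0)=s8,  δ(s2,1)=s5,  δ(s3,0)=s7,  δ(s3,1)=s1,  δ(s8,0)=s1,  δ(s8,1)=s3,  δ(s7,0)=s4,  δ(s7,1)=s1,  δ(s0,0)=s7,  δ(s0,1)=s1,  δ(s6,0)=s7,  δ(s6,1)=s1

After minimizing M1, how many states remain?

5

Reachable states from the start: {s1,s2,s3,s4,s5,s6,s7,s8}. Unreachable: {s0,s9} — drop them.
Start with accepting vs non-accepting: {s1,s8} | {s2,s3,s4,s5,s6,s7}.
Split {s1,s8} by δ(·,0) → {s1} and {s8}.
Refine {s2,s3,s4,s5,s6,s7} on symbol 0: members go to different blocks, giving {s2,s4,s5} and {s3,s6,s7}.
Split {s3,s6,s7} by δ(·,0) → {s3,s6} and {s7}.
No further refinement is possible. Final partition (5 blocks): {s1} | {s2,s4,s5} | {s8} | {s3,s6} | {s7}.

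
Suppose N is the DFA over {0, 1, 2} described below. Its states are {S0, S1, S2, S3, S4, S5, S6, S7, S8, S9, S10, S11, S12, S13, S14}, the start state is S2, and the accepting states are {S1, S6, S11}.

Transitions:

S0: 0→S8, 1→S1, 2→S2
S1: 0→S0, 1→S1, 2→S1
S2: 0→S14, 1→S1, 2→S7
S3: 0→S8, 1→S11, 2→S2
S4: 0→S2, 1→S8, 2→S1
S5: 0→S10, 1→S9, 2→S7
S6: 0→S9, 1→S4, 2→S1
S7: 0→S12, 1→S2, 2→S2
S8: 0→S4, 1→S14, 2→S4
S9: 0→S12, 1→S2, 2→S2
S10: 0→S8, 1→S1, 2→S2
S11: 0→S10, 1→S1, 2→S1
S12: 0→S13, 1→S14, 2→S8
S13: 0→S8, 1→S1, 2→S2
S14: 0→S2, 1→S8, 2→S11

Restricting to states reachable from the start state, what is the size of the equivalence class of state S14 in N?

2

Reachable states from the start: {S0,S1,S2,S4,S7,S8,S10,S11,S12,S13,S14}. Unreachable: {S3,S5,S6,S9} — drop them.
Initial partition by acceptance: {S1,S11} | {S0,S2,S4,S7,S8,S10,S12,S13,S14}.
On input 1, block {S0,S2,S4,S7,S8,S10,S12,S13,S14} splits into {S4,S7,S8,S12,S14} and {S0,S2,S10,S13}.
Split {S4,S7,S8,S12,S14} by δ(·,0) → {S4,S12,S14} and {S7,S8}.
Refine {S4,S12,S14} on symbol 1: members go to different blocks, giving {S4,S14} and {S12}.
On input 0, block {S0,S2,S10,S13} splits into {S0,S10,S13} and {S2}.
On input 0, block {S7,S8} splits into {S7} and {S8}.
No further refinement is possible. Final partition (7 blocks): {S1,S11} | {S4,S14} | {S0,S10,S13} | {S7} | {S12} | {S2} | {S8}.
The equivalence class containing S14 is {S4,S14}, of size 2.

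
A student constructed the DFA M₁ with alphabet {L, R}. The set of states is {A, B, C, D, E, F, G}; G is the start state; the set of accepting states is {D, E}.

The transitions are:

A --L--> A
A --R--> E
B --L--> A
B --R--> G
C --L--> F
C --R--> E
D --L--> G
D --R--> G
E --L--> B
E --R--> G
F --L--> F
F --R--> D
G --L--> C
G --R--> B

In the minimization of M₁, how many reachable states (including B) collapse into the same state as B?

P0 = {D,E} | {A,B,C,F,G}.
Split {A,B,C,F,G} by δ(·,R) → {A,C,F} and {B,G}.
The partition is now stable with 3 blocks: {D,E} | {A,C,F} | {B,G}.
State B belongs to the block {B,G}, which has 2 states.

2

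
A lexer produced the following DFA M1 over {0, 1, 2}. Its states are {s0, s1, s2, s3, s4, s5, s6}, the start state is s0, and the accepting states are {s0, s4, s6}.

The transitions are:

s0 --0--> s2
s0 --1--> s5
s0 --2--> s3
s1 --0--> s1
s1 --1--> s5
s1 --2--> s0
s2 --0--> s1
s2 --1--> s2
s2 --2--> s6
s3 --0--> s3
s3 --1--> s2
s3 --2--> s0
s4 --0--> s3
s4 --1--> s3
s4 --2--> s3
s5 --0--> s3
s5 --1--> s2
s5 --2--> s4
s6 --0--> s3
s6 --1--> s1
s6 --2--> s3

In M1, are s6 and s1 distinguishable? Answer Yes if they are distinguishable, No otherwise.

Every state is reachable, so we keep all 7.
P0 = {s0,s4,s6} | {s1,s2,s3,s5}.
Stable partition: {s0,s4,s6} | {s1,s2,s3,s5} — 2 equivalence classes.
s6 and s1 end up in different blocks, so they are distinguishable. For instance, the string 'ε' is accepted from only s6.

Yes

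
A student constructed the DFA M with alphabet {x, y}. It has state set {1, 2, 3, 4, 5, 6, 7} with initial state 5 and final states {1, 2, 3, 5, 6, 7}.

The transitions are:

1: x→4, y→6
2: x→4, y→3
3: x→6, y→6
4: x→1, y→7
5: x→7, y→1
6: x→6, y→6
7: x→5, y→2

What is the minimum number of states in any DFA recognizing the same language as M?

4

Every state is reachable, so we keep all 7.
Initial partition by acceptance: {1,2,3,5,6,7} | {4}.
Split {1,2,3,5,6,7} by δ(·,x) → {3,5,6,7} and {1,2}.
Split {3,5,6,7} by δ(·,y) → {3,6} and {5,7}.
Stable partition: {3,6} | {4} | {1,2} | {5,7} — 4 equivalence classes.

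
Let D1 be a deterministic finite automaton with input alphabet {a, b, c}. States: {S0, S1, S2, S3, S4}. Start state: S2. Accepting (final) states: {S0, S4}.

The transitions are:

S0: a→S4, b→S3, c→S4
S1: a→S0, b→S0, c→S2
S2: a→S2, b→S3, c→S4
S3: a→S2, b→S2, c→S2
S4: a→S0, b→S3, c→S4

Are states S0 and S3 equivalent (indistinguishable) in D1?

States {S1} cannot be reached from the start state, so discard them.
Start with accepting vs non-accepting: {S0,S4} | {S2,S3}.
Refine {S2,S3} on symbol c: members go to different blocks, giving {S2} and {S3}.
The partition is now stable with 3 blocks: {S0,S4} | {S2} | {S3}.
S0 and S3 end up in different blocks, so they are distinguishable. For instance, the string 'ε' is accepted from only S0.

No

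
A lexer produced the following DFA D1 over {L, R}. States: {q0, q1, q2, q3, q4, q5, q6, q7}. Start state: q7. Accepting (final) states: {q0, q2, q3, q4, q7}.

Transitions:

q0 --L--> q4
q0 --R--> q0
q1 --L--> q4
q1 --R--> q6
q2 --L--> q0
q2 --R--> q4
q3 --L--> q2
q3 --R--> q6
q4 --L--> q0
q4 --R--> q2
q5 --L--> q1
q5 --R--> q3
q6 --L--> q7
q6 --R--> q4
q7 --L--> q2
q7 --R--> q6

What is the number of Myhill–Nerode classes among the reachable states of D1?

Reachable states from the start: {q0,q2,q4,q6,q7}. Unreachable: {q1,q3,q5} — drop them.
Start with accepting vs non-accepting: {q0,q2,q4,q7} | {q6}.
On input R, block {q0,q2,q4,q7} splits into {q0,q2,q4} and {q7}.
The partition is now stable with 3 blocks: {q0,q2,q4} | {q6} | {q7}.

3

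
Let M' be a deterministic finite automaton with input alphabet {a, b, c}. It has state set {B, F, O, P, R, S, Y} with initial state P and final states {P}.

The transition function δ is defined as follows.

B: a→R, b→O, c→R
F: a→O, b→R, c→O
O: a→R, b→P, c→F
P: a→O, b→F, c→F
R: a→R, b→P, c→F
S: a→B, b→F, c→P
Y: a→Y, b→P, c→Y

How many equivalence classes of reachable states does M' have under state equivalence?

3

First remove the unreachable states {B,S,Y}; 4 states remain.
P0 = {P} | {F,O,R}.
Refine {F,O,R} on symbol b: members go to different blocks, giving {O,R} and {F}.
Stable partition: {P} | {O,R} | {F} — 3 equivalence classes.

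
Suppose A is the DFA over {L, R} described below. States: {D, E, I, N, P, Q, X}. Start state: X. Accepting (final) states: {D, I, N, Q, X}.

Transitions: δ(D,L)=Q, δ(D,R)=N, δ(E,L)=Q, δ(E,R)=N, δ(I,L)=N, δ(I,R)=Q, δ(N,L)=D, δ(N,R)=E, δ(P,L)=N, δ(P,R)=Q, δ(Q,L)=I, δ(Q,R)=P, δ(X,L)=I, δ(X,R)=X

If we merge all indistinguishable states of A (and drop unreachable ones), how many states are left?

4

Initial partition by acceptance: {D,I,N,Q,X} | {E,P}.
Split {D,I,N,Q,X} by δ(·,R) → {D,I,X} and {N,Q}.
Split {D,I,X} by δ(·,L) → {D,I} and {X}.
The partition is now stable with 4 blocks: {D,I} | {E,P} | {N,Q} | {X}.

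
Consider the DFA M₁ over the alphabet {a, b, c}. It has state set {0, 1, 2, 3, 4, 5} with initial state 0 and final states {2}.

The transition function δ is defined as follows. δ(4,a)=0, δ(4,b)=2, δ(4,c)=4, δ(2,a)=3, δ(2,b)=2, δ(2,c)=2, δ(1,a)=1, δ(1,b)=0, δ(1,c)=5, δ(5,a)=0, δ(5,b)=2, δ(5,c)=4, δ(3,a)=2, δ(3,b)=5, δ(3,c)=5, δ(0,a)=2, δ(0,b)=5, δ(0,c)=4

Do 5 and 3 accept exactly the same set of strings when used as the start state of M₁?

States {1} cannot be reached from the start state, so discard them.
Start with accepting vs non-accepting: {2} | {0,3,4,5}.
Refine {0,3,4,5} on symbol a: members go to different blocks, giving {0,3} and {4,5}.
No further refinement is possible. Final partition (3 blocks): {2} | {0,3} | {4,5}.
5 and 3 end up in different blocks, so they are distinguishable. For instance, the string 'a' is accepted from only 3.

No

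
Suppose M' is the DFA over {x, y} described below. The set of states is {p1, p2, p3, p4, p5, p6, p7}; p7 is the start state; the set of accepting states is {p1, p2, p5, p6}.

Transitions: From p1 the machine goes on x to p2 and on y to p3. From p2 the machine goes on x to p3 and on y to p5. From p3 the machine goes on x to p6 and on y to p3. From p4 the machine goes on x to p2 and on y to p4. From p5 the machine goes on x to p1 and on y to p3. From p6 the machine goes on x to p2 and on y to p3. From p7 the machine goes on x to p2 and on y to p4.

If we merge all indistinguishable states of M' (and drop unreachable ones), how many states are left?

Start with accepting vs non-accepting: {p1,p2,p5,p6} | {p3,p4,p7}.
Refine {p1,p2,p5,p6} on symbol x: members go to different blocks, giving {p1,p5,p6} and {p2}.
On input x, block {p1,p5,p6} splits into {p1,p6} and {p5}.
On input x, block {p3,p4,p7} splits into {p4,p7} and {p3}.
No further refinement is possible. Final partition (5 blocks): {p1,p6} | {p4,p7} | {p2} | {p5} | {p3}.

5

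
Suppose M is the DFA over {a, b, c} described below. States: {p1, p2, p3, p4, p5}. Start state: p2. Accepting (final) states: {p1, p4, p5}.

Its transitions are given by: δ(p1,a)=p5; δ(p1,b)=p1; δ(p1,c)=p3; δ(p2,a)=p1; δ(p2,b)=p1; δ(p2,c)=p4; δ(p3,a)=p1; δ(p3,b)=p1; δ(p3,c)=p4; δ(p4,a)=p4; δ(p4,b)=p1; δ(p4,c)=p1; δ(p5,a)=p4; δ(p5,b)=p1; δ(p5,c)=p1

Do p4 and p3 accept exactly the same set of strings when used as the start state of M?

Every state is reachable, so we keep all 5.
Start with accepting vs non-accepting: {p1,p4,p5} | {p2,p3}.
On input c, block {p1,p4,p5} splits into {p4,p5} and {p1}.
Stable partition: {p4,p5} | {p2,p3} | {p1} — 3 equivalence classes.
p4 and p3 end up in different blocks, so they are distinguishable. For instance, the string 'ε' is accepted from only p4.

No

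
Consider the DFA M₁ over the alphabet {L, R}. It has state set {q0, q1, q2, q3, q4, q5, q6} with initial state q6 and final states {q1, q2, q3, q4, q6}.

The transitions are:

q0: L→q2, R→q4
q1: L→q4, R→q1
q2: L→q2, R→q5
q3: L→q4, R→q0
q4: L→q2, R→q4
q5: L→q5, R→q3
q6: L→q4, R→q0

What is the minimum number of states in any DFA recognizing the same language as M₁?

First remove the unreachable states {q1}; 6 states remain.
Start with accepting vs non-accepting: {q2,q3,q4,q6} | {q0,q5}.
Split {q2,q3,q4,q6} by δ(·,R) → {q2,q3,q6} and {q4}.
Split {q2,q3,q6} by δ(·,L) → {q3,q6} and {q2}.
Refine {q0,q5} on symbol L: members go to different blocks, giving {q0} and {q5}.
Stable partition: {q3,q6} | {q0} | {q4} | {q2} | {q5} — 5 equivalence classes.

5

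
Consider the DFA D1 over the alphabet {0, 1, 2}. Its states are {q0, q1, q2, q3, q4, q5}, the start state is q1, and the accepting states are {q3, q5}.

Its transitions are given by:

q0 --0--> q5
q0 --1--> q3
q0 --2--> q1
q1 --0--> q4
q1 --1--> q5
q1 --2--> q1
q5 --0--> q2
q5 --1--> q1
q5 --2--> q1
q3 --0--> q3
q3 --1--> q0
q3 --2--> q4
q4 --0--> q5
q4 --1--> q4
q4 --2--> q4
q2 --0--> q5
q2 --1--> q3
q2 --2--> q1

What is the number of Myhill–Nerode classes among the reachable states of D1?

Initial partition by acceptance: {q3,q5} | {q0,q1,q2,q4}.
Split {q3,q5} by δ(·,0) → {q3} and {q5}.
Split {q0,q1,q2,q4} by δ(·,0) → {q0,q2,q4} and {q1}.
Refine {q0,q2,q4} on symbol 1: members go to different blocks, giving {q0,q2} and {q4}.
The partition is now stable with 5 blocks: {q3} | {q0,q2} | {q5} | {q1} | {q4}.

5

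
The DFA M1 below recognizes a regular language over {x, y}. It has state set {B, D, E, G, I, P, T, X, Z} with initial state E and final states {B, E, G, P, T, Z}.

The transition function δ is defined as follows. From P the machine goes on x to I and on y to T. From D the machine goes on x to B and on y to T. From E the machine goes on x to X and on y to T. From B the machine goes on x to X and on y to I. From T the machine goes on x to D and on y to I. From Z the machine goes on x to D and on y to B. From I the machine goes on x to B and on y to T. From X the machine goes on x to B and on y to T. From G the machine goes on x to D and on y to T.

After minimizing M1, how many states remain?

Reachable states from the start: {B,D,E,I,T,X}. Unreachable: {G,P,Z} — drop them.
P0 = {B,E,T} | {D,I,X}.
Split {B,E,T} by δ(·,y) → {B,T} and {E}.
No further refinement is possible. Final partition (3 blocks): {B,T} | {D,I,X} | {E}.

3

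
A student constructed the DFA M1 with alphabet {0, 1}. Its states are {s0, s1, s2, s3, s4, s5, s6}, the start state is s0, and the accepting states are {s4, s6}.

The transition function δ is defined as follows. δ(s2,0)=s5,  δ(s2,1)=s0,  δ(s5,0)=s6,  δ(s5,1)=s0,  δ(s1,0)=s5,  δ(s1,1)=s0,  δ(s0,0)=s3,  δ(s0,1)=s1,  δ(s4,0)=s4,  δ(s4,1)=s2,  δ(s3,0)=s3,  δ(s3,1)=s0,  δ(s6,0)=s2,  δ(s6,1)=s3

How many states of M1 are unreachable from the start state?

1

Starting at s0 and following transitions, the reachable set is {s0, s1, s2, s3, s5, s6}. That leaves s4 unreachable — 1 in total.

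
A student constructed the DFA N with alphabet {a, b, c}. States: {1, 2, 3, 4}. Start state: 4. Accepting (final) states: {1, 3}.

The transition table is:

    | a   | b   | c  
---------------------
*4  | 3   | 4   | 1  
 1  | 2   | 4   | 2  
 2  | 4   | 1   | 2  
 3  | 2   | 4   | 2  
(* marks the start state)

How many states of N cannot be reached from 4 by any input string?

0

Every one of the 4 states is reachable from 4.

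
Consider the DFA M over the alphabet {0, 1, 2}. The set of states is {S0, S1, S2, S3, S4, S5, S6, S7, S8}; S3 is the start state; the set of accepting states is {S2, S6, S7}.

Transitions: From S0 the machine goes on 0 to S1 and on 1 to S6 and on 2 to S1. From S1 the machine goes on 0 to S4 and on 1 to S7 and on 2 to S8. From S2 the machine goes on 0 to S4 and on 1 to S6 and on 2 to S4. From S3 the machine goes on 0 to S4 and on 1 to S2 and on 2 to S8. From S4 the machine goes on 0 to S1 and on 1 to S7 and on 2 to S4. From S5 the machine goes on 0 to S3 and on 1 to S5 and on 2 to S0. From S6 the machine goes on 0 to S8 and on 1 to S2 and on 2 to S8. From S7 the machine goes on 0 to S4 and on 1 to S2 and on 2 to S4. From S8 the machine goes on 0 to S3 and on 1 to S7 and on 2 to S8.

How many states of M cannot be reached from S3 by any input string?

No path from S3 leads to S0, S5; the other 7 states are all reachable.

2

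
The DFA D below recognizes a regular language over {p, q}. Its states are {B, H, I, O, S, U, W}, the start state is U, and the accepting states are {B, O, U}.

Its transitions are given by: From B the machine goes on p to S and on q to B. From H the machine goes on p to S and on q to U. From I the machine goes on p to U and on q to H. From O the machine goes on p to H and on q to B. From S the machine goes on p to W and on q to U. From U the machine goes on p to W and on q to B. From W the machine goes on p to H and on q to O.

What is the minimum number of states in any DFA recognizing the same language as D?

States {I} cannot be reached from the start state, so discard them.
P0 = {B,O,U} | {H,S,W}.
The partition is now stable with 2 blocks: {B,O,U} | {H,S,W}.

2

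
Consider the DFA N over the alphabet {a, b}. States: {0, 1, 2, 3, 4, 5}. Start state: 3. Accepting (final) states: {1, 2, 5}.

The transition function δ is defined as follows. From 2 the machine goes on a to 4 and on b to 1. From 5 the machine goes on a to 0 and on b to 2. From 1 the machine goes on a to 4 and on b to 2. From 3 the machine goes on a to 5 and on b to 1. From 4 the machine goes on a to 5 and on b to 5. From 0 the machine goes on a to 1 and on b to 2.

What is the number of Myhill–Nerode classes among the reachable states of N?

Start with accepting vs non-accepting: {1,2,5} | {0,3,4}.
The partition is now stable with 2 blocks: {1,2,5} | {0,3,4}.

2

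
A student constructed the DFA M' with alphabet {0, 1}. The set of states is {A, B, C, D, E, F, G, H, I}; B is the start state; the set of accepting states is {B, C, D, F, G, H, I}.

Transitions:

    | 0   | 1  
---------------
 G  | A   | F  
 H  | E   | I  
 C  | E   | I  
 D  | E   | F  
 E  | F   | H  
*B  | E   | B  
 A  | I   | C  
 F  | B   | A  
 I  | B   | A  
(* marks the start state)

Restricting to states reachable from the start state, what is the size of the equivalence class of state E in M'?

Reachable states from the start: {A,B,C,E,F,H,I}. Unreachable: {D,G} — drop them.
P0 = {B,C,F,H,I} | {A,E}.
Refine {B,C,F,H,I} on symbol 0: members go to different blocks, giving {B,C,H} and {F,I}.
On input 1, block {B,C,H} splits into {C,H} and {B}.
Stable partition: {C,H} | {A,E} | {F,I} | {B} — 4 equivalence classes.
The equivalence class containing E is {A,E}, of size 2.

2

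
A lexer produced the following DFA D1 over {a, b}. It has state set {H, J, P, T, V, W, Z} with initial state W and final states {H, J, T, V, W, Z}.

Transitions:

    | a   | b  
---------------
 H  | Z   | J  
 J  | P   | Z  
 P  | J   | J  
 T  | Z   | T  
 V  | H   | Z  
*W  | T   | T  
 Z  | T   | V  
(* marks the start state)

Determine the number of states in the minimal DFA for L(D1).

Every state is reachable, so we keep all 7.
P0 = {H,J,T,V,W,Z} | {P}.
On input a, block {H,J,T,V,W,Z} splits into {H,T,V,W,Z} and {J}.
Refine {H,T,V,W,Z} on symbol b: members go to different blocks, giving {T,V,W,Z} and {H}.
On input a, block {T,V,W,Z} splits into {T,W,Z} and {V}.
Refine {T,W,Z} on symbol b: members go to different blocks, giving {T,W} and {Z}.
Split {T,W} by δ(·,a) → {T} and {W}.
Stable partition: {T} | {P} | {J} | {H} | {V} | {Z} | {W} — 7 equivalence classes.

7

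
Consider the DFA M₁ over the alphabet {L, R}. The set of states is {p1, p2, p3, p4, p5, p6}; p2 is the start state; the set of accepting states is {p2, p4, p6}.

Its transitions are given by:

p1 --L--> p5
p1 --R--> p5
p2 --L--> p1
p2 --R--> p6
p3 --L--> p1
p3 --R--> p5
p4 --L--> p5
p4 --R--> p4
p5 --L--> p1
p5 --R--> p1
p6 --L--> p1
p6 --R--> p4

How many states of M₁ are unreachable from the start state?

Starting at p2 and following transitions, the reachable set is {p1, p2, p4, p5, p6}. That leaves p3 unreachable — 1 in total.

1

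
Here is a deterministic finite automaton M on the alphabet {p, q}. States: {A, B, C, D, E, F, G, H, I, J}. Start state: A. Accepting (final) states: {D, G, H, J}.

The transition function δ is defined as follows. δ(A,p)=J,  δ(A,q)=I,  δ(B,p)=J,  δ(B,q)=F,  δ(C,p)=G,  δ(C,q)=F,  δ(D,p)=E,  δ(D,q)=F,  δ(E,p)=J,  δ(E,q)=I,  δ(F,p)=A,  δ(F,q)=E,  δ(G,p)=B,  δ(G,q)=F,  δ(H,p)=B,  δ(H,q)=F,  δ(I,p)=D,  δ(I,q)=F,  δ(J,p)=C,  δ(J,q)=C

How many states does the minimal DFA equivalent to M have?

8

First remove the unreachable states {H}; 9 states remain.
P0 = {D,G,J} | {A,B,C,E,F,I}.
Split {A,B,C,E,F,I} by δ(·,p) → {A,B,C,E,I} and {F}.
Split {D,G,J} by δ(·,q) → {D,G} and {J}.
Refine {A,B,C,E,I} on symbol p: members go to different blocks, giving {A,B,E} and {C,I}.
On input q, block {A,B,E} splits into {A,E} and {B}.
On input p, block {D,G} splits into {D} and {G}.
On input p, block {C,I} splits into {C} and {I}.
The partition is now stable with 8 blocks: {D} | {A,E} | {F} | {J} | {C} | {B} | {G} | {I}.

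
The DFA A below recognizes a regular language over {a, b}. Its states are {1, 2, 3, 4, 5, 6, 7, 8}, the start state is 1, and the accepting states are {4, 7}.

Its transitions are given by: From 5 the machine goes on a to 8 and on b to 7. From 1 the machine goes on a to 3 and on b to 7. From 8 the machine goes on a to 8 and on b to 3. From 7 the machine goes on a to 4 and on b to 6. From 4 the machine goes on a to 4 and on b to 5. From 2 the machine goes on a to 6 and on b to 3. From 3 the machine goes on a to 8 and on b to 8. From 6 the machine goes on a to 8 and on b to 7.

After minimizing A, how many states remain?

3

Reachable states from the start: {1,3,4,5,6,7,8}. Unreachable: {2} — drop them.
Start with accepting vs non-accepting: {4,7} | {1,3,5,6,8}.
On input b, block {1,3,5,6,8} splits into {1,5,6} and {3,8}.
Stable partition: {4,7} | {1,5,6} | {3,8} — 3 equivalence classes.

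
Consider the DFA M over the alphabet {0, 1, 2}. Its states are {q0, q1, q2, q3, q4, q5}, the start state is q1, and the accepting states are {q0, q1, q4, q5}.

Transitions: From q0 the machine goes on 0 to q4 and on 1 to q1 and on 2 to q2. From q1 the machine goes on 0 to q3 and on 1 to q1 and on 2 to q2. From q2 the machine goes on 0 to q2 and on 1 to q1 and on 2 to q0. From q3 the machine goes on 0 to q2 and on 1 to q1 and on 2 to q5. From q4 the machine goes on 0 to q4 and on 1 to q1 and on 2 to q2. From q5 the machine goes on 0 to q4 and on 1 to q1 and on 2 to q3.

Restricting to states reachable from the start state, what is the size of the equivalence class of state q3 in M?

Every state is reachable, so we keep all 6.
Start with accepting vs non-accepting: {q0,q1,q4,q5} | {q2,q3}.
Split {q0,q1,q4,q5} by δ(·,0) → {q0,q4,q5} and {q1}.
Stable partition: {q0,q4,q5} | {q2,q3} | {q1} — 3 equivalence classes.
The equivalence class containing q3 is {q2,q3}, of size 2.

2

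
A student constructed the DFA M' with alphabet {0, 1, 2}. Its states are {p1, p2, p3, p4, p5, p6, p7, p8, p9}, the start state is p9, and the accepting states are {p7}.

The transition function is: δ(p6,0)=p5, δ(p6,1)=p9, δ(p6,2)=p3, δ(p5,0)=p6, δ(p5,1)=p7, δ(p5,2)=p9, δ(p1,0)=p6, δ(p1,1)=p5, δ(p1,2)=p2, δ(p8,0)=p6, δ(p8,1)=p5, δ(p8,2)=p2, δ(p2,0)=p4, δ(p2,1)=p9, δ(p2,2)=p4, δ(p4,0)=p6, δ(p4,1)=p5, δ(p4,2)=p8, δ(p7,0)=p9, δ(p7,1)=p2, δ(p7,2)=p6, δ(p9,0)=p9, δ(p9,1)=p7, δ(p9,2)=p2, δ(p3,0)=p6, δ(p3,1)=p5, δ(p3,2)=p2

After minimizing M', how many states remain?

7

First remove the unreachable states {p1}; 8 states remain.
P0 = {p7} | {p2,p3,p4,p5,p6,p8,p9}.
On input 1, block {p2,p3,p4,p5,p6,p8,p9} splits into {p2,p3,p4,p6,p8} and {p5,p9}.
Refine {p2,p3,p4,p6,p8} on symbol 0: members go to different blocks, giving {p2,p3,p4,p8} and {p6}.
Refine {p2,p3,p4,p8} on symbol 0: members go to different blocks, giving {p3,p4,p8} and {p2}.
On input 2, block {p3,p4,p8} splits into {p3,p8} and {p4}.
On input 0, block {p5,p9} splits into {p5} and {p9}.
No further refinement is possible. Final partition (7 blocks): {p7} | {p3,p8} | {p5} | {p6} | {p2} | {p4} | {p9}.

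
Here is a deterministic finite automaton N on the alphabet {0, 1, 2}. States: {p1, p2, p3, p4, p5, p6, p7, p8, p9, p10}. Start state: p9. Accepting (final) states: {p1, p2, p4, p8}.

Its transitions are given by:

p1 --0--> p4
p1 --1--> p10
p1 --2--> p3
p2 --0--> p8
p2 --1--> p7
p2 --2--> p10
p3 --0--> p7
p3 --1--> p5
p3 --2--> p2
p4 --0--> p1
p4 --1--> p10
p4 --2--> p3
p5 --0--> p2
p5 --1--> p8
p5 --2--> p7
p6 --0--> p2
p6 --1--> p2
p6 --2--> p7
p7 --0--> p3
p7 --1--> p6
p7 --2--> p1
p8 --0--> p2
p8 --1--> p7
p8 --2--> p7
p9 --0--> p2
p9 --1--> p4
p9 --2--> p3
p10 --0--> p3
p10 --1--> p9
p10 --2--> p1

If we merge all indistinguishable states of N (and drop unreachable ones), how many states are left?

3

Every state is reachable, so we keep all 10.
Start with accepting vs non-accepting: {p1,p2,p4,p8} | {p3,p5,p6,p7,p9,p10}.
On input 0, block {p3,p5,p6,p7,p9,p10} splits into {p3,p7,p10} and {p5,p6,p9}.
Stable partition: {p1,p2,p4,p8} | {p3,p7,p10} | {p5,p6,p9} — 3 equivalence classes.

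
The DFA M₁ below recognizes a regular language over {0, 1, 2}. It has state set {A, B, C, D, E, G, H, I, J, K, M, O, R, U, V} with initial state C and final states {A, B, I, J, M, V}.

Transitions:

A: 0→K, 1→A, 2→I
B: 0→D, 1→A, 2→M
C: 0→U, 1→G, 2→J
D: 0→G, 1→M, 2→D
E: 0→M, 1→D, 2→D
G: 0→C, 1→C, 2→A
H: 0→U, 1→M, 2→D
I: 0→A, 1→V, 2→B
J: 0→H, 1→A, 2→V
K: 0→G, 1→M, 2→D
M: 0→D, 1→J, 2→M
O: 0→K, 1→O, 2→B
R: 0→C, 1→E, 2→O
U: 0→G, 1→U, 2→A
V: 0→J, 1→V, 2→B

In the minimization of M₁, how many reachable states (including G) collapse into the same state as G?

3

Reachable states from the start: {A,B,C,D,G,H,I,J,K,M,U,V}. Unreachable: {E,O,R} — drop them.
Start with accepting vs non-accepting: {A,B,I,J,M,V} | {C,D,G,H,K,U}.
Refine {A,B,I,J,M,V} on symbol 0: members go to different blocks, giving {A,B,J,M} and {I,V}.
On input 2, block {A,B,J,M} splits into {A,J} and {B,M}.
Split {C,D,G,H,K,U} by δ(·,1) → {C,G,U} and {D,H,K}.
Stable partition: {A,J} | {C,G,U} | {I,V} | {B,M} | {D,H,K} — 5 equivalence classes.
The equivalence class containing G is {C,G,U}, of size 3.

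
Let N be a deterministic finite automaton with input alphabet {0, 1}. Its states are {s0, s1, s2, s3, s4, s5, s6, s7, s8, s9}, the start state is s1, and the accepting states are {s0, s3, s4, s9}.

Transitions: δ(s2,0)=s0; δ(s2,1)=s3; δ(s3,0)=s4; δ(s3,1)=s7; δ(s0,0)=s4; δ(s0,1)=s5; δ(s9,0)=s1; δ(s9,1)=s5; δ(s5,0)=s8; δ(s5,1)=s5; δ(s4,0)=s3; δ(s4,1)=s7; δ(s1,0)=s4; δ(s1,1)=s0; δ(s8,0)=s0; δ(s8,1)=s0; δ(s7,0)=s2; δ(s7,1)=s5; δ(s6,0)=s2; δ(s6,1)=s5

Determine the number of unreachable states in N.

Starting at s1 and following transitions, the reachable set is {s0, s1, s2, s3, s4, s5, s7, s8}. That leaves s6, s9 unreachable — 2 in total.

2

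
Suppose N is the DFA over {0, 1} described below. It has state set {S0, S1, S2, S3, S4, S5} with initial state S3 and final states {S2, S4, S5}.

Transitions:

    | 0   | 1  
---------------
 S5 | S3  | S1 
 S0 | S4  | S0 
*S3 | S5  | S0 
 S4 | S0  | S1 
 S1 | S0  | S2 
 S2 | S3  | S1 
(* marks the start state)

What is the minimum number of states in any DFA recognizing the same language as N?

3

P0 = {S2,S4,S5} | {S0,S1,S3}.
On input 0, block {S0,S1,S3} splits into {S0,S3} and {S1}.
The partition is now stable with 3 blocks: {S2,S4,S5} | {S0,S3} | {S1}.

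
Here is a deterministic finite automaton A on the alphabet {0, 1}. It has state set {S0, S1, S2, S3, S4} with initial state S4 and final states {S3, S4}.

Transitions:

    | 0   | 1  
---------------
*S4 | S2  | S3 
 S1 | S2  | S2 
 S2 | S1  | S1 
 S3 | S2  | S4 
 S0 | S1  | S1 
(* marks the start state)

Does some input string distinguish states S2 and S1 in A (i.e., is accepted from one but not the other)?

First remove the unreachable states {S0}; 4 states remain.
Start with accepting vs non-accepting: {S3,S4} | {S1,S2}.
Stable partition: {S3,S4} | {S1,S2} — 2 equivalence classes.
S2 and S1 lie in the same block of the stable partition, so they are equivalent — no string distinguishes them.

No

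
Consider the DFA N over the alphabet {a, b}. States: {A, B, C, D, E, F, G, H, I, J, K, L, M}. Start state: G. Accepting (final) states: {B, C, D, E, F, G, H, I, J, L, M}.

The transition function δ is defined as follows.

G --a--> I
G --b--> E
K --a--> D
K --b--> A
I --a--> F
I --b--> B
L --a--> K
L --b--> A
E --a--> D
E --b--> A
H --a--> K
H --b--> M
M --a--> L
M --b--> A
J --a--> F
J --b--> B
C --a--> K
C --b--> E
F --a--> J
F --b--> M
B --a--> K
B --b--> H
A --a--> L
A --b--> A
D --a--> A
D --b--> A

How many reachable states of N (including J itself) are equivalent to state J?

2

First remove the unreachable states {C}; 12 states remain.
P0 = {B,D,E,F,G,H,I,J,L,M} | {A,K}.
Refine {B,D,E,F,G,H,I,J,L,M} on symbol a: members go to different blocks, giving {E,F,G,I,J,M} and {B,D,H,L}.
On input a, block {E,F,G,I,J,M} splits into {F,G,I,J} and {E,M}.
Split {F,G,I,J} by δ(·,b) → {F,G} and {I,J}.
On input b, block {B,D,H,L} splits into {D,L} and {B} and {H}.
Stable partition: {F,G} | {A,K} | {D,L} | {E,M} | {I,J} | {B} | {H} — 7 equivalence classes.
The equivalence class containing J is {I,J}, of size 2.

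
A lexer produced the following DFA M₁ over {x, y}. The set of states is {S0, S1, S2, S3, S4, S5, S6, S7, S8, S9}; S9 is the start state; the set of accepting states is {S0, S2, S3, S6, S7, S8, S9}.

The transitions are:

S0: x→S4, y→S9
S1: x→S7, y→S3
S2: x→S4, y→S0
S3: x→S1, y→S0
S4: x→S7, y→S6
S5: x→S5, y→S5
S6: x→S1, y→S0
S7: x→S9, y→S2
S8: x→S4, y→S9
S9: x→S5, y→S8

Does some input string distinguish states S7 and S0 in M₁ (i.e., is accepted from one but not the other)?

Yes

All states are reachable from the start state.
P0 = {S0,S2,S3,S6,S7,S8,S9} | {S1,S4,S5}.
Split {S0,S2,S3,S6,S7,S8,S9} by δ(·,x) → {S0,S2,S3,S6,S8,S9} and {S7}.
Split {S1,S4,S5} by δ(·,x) → {S1,S4} and {S5}.
Split {S0,S2,S3,S6,S8,S9} by δ(·,x) → {S0,S2,S3,S6,S8} and {S9}.
Refine {S0,S2,S3,S6,S8} on symbol y: members go to different blocks, giving {S2,S3,S6} and {S0,S8}.
The partition is now stable with 6 blocks: {S2,S3,S6} | {S1,S4} | {S7} | {S5} | {S9} | {S0,S8}.
S7 and S0 end up in different blocks, so they are distinguishable. For instance, the string 'x' is accepted from only S7.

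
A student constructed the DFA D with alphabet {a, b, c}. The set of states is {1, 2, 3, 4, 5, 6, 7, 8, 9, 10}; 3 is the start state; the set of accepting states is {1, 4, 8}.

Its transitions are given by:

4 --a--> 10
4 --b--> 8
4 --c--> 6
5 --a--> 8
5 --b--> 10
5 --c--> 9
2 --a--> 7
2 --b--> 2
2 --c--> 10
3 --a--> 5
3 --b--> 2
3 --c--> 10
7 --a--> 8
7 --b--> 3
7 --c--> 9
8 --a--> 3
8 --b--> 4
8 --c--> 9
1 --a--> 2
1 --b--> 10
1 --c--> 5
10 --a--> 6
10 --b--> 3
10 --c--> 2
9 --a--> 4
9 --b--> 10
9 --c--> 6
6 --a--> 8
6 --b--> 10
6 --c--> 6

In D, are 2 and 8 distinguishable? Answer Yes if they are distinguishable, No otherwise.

States {1} cannot be reached from the start state, so discard them.
P0 = {4,8} | {2,3,5,6,7,9,10}.
Refine {2,3,5,6,7,9,10} on symbol a: members go to different blocks, giving {5,6,7,9} and {2,3,10}.
No further refinement is possible. Final partition (3 blocks): {4,8} | {5,6,7,9} | {2,3,10}.
2 and 8 end up in different blocks, so they are distinguishable. For instance, the string 'ε' is accepted from only 8.

Yes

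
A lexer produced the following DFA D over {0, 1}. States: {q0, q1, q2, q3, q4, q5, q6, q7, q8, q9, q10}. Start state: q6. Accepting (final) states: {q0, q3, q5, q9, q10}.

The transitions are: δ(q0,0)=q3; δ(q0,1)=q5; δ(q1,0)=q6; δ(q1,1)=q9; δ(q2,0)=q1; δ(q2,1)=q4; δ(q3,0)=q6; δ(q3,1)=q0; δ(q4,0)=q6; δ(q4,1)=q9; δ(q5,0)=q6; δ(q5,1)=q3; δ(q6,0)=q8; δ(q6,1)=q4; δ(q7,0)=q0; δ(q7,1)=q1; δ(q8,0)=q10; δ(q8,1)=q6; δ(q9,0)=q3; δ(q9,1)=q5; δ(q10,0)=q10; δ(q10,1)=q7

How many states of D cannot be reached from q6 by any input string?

1

No path from q6 leads to q2; the other 10 states are all reachable.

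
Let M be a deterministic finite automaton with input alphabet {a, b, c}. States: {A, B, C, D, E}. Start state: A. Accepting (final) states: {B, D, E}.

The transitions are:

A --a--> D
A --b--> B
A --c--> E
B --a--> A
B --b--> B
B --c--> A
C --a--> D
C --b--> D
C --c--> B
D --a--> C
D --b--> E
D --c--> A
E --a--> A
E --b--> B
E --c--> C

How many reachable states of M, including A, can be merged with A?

All states are reachable from the start state.
P0 = {B,D,E} | {A,C}.
Stable partition: {B,D,E} | {A,C} — 2 equivalence classes.
State A belongs to the block {A,C}, which has 2 states.

2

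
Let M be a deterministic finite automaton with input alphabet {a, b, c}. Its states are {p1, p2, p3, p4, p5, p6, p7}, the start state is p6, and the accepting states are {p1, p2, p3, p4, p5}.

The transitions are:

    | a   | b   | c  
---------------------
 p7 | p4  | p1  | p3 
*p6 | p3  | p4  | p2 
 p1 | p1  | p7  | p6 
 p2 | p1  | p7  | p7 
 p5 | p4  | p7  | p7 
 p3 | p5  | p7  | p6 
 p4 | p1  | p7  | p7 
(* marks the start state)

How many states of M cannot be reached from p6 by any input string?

0

A breadth-first search from the start state visits every state.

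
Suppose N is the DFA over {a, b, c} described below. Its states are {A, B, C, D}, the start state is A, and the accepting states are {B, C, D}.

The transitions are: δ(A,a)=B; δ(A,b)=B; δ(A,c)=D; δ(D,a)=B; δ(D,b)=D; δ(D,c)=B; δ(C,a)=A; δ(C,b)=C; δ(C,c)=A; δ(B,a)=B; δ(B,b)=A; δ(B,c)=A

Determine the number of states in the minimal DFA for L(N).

Reachable states from the start: {A,B,D}. Unreachable: {C} — drop them.
P0 = {B,D} | {A}.
Split {B,D} by δ(·,b) → {B} and {D}.
No further refinement is possible. Final partition (3 blocks): {B} | {A} | {D}.

3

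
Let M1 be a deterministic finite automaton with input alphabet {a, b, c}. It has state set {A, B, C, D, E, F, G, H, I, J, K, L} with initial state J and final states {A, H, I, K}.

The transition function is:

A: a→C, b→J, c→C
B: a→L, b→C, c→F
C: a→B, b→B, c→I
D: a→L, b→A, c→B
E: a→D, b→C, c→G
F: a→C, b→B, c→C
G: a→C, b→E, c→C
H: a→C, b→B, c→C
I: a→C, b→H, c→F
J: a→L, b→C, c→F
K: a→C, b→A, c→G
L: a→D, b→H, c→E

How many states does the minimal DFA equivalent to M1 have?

6

States {K} cannot be reached from the start state, so discard them.
Start with accepting vs non-accepting: {A,H,I} | {B,C,D,E,F,G,J,L}.
Refine {A,H,I} on symbol b: members go to different blocks, giving {A,H} and {I}.
Split {B,C,D,E,F,G,J,L} by δ(·,b) → {B,C,E,F,G,J} and {D,L}.
Split {B,C,E,F,G,J} by δ(·,a) → {B,E,J} and {C,F,G}.
Refine {C,F,G} on symbol a: members go to different blocks, giving {F,G} and {C}.
The partition is now stable with 6 blocks: {A,H} | {B,E,J} | {I} | {D,L} | {F,G} | {C}.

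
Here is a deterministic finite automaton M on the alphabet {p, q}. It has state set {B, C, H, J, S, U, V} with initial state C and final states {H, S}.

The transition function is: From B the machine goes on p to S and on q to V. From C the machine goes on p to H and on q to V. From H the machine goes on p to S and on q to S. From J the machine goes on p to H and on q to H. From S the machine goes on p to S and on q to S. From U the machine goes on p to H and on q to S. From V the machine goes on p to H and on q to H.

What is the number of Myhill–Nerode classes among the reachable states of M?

3

States {B,J,U} cannot be reached from the start state, so discard them.
Start with accepting vs non-accepting: {H,S} | {C,V}.
On input q, block {C,V} splits into {C} and {V}.
No further refinement is possible. Final partition (3 blocks): {H,S} | {C} | {V}.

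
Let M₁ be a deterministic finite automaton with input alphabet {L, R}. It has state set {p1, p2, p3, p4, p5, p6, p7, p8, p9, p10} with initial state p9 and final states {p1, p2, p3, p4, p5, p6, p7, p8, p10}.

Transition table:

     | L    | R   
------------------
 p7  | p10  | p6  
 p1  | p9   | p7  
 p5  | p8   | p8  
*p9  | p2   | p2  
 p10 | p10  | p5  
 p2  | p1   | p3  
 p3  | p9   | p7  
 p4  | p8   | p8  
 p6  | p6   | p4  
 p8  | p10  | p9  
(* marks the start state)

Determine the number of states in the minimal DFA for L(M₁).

7

Every state is reachable, so we keep all 10.
Initial partition by acceptance: {p1,p2,p3,p4,p5,p6,p7,p8,p10} | {p9}.
Refine {p1,p2,p3,p4,p5,p6,p7,p8,p10} on symbol L: members go to different blocks, giving {p2,p4,p5,p6,p7,p8,p10} and {p1,p3}.
On input L, block {p2,p4,p5,p6,p7,p8,p10} splits into {p4,p5,p6,p7,p8,p10} and {p2}.
On input R, block {p4,p5,p6,p7,p8,p10} splits into {p4,p5,p6,p7,p10} and {p8}.
On input L, block {p4,p5,p6,p7,p10} splits into {p6,p7,p10} and {p4,p5}.
On input R, block {p6,p7,p10} splits into {p6,p10} and {p7}.
No further refinement is possible. Final partition (7 blocks): {p6,p10} | {p9} | {p1,p3} | {p2} | {p8} | {p4,p5} | {p7}.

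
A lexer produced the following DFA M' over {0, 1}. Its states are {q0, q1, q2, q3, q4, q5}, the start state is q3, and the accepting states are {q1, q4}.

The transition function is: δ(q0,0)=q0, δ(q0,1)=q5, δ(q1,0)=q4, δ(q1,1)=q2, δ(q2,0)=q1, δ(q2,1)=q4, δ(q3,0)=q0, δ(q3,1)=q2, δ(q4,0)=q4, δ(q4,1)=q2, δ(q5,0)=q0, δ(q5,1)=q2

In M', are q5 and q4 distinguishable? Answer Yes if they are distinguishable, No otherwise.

All states are reachable from the start state.
P0 = {q1,q4} | {q0,q2,q3,q5}.
Refine {q0,q2,q3,q5} on symbol 0: members go to different blocks, giving {q0,q3,q5} and {q2}.
On input 1, block {q0,q3,q5} splits into {q3,q5} and {q0}.
The partition is now stable with 4 blocks: {q1,q4} | {q3,q5} | {q2} | {q0}.
q5 and q4 end up in different blocks, so they are distinguishable. For instance, the string 'ε' is accepted from only q4.

Yes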